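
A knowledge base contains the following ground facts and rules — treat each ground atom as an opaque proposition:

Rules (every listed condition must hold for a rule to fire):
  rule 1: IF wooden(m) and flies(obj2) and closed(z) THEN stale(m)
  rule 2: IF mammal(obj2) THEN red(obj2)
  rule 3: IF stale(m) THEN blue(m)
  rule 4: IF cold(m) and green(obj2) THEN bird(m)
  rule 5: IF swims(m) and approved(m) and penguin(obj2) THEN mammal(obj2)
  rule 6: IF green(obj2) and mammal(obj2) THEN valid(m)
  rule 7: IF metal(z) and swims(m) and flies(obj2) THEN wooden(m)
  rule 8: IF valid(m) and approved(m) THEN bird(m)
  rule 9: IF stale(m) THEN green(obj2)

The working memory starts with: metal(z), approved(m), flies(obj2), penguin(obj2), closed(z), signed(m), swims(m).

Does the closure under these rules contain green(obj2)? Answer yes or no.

yes

[1] rule 5 [IF swims(m) and approved(m) and penguin(obj2) THEN mammal(obj2)]; rule 7 [IF metal(z) and swims(m) and flies(obj2) THEN wooden(m)]. ⇒ new: mammal(obj2), wooden(m).
[2] rule 1 [IF wooden(m) and flies(obj2) and closed(z) THEN stale(m)]; rule 2 [IF mammal(obj2) THEN red(obj2)]. ⇒ new: stale(m), red(obj2).
[3] rule 3 [IF stale(m) THEN blue(m)]; rule 9 [IF stale(m) THEN green(obj2)]. ⇒ new: blue(m), green(obj2).
[4] rule 6 [IF green(obj2) and mammal(obj2) THEN valid(m)]. ⇒ new: valid(m).
[5] rule 8 [IF valid(m) and approved(m) THEN bird(m)]. ⇒ new: bird(m).
green(obj2) appears in round 3, so it is derivable.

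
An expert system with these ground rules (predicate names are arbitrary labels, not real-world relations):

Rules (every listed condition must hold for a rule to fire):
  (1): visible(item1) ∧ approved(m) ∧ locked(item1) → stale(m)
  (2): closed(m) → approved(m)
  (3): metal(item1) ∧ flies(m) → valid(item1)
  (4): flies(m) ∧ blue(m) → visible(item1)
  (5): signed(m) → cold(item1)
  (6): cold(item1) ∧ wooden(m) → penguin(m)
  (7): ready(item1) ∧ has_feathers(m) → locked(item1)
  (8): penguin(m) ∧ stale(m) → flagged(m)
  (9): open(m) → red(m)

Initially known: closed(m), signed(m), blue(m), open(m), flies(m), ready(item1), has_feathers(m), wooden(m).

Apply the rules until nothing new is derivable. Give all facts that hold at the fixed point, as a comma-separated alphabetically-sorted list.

Round 1 — (2), (4), (5), (7), (9), derive approved(m), visible(item1), cold(item1), locked(item1), red(m).
Round 2 — (1), (6), derive stale(m), penguin(m).
Round 3 — (8), derive flagged(m).

approved(m), blue(m), closed(m), cold(item1), flagged(m), flies(m), has_feathers(m), locked(item1), open(m), penguin(m), ready(item1), red(m), signed(m), stale(m), visible(item1), wooden(m)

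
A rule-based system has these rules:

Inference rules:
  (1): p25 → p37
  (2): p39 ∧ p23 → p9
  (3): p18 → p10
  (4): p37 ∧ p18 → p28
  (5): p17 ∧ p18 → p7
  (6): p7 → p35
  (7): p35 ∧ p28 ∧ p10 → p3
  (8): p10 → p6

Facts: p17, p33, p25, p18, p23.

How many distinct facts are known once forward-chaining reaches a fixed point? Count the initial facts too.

12

Round 1: (1) [p25 → p37]; (3) [p18 → p10]; (5) [p17 ∧ p18 → p7]. New: p37, p10, p7.
Round 2: (4) [p37 ∧ p18 → p28]; (6) [p7 → p35]; (8) [p10 → p6]. New: p28, p35, p6.
Round 3: (7) [p35 ∧ p28 ∧ p10 → p3]. New: p3.
Closure: {p10, p17, p18, p23, p25, p28, p3, p33, p35, p37, p6, p7} — 12 facts.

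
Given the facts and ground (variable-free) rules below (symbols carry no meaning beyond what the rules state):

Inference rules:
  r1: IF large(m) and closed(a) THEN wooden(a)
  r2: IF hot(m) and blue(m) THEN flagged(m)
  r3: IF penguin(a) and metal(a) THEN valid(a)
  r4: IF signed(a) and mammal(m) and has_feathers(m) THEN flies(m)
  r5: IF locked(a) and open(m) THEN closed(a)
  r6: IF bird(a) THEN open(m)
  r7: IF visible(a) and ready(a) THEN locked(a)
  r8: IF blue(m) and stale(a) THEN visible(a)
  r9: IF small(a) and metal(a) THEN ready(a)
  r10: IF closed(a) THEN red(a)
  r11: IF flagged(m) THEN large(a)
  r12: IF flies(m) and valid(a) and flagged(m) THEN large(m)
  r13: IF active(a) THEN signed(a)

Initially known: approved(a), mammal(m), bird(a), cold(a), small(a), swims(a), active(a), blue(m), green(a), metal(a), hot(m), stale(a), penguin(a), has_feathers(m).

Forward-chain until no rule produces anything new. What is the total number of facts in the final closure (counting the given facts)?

Round 1: r2 [IF hot(m) and blue(m) THEN flagged(m)]; r3 [IF penguin(a) and metal(a) THEN valid(a)]; r6 [IF bird(a) THEN open(m)]; r8 [IF blue(m) and stale(a) THEN visible(a)]; r9 [IF small(a) and metal(a) THEN ready(a)]; r13 [IF active(a) THEN signed(a)]. Adds flagged(m), valid(a), open(m), visible(a), ready(a), signed(a).
Round 2: r4 [IF signed(a) and mammal(m) and has_feathers(m) THEN flies(m)]; r7 [IF visible(a) and ready(a) THEN locked(a)]; r11 [IF flagged(m) THEN large(a)]. Adds flies(m), locked(a), large(a).
Round 3: r5 [IF locked(a) and open(m) THEN closed(a)]; r12 [IF flies(m) and valid(a) and flagged(m) THEN large(m)]. Adds closed(a), large(m).
Round 4: r1 [IF large(m) and closed(a) THEN wooden(a)]; r10 [IF closed(a) THEN red(a)]. Adds wooden(a), red(a).
Closure: {active(a), approved(a), bird(a), blue(m), closed(a), cold(a), flagged(m), flies(m), green(a), has_feathers(m), hot(m), large(a), large(m), locked(a), mammal(m), metal(a), open(m), penguin(a), ready(a), red(a), signed(a), small(a), stale(a), swims(a), valid(a), visible(a), wooden(a)} — 27 facts.

27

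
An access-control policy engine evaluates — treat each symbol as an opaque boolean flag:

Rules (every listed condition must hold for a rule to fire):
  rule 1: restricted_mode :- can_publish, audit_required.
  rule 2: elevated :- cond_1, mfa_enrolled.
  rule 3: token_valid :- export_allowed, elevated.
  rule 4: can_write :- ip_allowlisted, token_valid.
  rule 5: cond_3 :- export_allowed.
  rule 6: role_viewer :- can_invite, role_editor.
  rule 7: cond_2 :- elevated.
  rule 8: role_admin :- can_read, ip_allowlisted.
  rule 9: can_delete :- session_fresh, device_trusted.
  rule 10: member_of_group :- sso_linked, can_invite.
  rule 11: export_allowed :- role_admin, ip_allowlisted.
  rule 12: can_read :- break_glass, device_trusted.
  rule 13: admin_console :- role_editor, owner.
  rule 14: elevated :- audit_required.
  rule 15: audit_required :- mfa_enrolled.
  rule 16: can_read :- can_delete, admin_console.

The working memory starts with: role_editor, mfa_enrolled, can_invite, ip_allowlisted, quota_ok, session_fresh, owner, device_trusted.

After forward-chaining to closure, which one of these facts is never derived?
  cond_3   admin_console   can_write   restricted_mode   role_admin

restricted_mode

[1] rule 6 [role_viewer :- can_invite, role_editor.]; rule 9 [can_delete :- session_fresh, device_trusted.]; rule 13 [admin_console :- role_editor, owner.]; rule 15 [audit_required :- mfa_enrolled.]. ⇒ new: role_viewer, can_delete, admin_console, audit_required.
[2] rule 14 [elevated :- audit_required.]; rule 16 [can_read :- can_delete, admin_console.]. ⇒ new: elevated, can_read.
[3] rule 7 [cond_2 :- elevated.]; rule 8 [role_admin :- can_read, ip_allowlisted.]. ⇒ new: cond_2, role_admin.
[4] rule 11 [export_allowed :- role_admin, ip_allowlisted.]. ⇒ new: export_allowed.
[5] rule 3 [token_valid :- export_allowed, elevated.]; rule 5 [cond_3 :- export_allowed.]. ⇒ new: token_valid, cond_3.
[6] rule 4 [can_write :- ip_allowlisted, token_valid.]. ⇒ new: can_write.
Derived: role_admin (round 3), admin_console (round 1), cond_3 (round 5), can_write (round 6). restricted_mode never appears in any round.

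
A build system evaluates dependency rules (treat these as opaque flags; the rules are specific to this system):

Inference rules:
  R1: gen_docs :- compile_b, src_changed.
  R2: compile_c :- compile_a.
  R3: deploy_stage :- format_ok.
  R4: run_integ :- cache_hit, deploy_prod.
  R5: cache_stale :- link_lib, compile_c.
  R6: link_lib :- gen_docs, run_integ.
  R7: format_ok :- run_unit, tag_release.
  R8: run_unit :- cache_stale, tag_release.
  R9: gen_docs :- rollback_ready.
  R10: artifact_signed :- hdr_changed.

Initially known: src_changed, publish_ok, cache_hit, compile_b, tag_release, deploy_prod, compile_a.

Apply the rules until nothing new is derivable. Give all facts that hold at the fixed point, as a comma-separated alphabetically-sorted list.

[1] R1 [gen_docs :- compile_b, src_changed.]; R2 [compile_c :- compile_a.]; R4 [run_integ :- cache_hit, deploy_prod.]. ⇒ new: gen_docs, compile_c, run_integ.
[2] R6 [link_lib :- gen_docs, run_integ.]. ⇒ new: link_lib.
[3] R5 [cache_stale :- link_lib, compile_c.]. ⇒ new: cache_stale.
[4] R8 [run_unit :- cache_stale, tag_release.]. ⇒ new: run_unit.
[5] R7 [format_ok :- run_unit, tag_release.]. ⇒ new: format_ok.
[6] R3 [deploy_stage :- format_ok.]. ⇒ new: deploy_stage.

cache_hit, cache_stale, compile_a, compile_b, compile_c, deploy_prod, deploy_stage, format_ok, gen_docs, link_lib, publish_ok, run_integ, run_unit, src_changed, tag_release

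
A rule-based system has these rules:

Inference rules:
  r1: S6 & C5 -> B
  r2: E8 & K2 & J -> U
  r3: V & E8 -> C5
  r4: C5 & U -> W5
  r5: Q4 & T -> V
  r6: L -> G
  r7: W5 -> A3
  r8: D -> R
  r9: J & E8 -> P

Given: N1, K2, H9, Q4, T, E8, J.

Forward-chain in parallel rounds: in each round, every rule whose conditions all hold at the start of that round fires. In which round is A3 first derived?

[1] r2 [E8 & K2 & J -> U]; r5 [Q4 & T -> V]; r9 [J & E8 -> P]. ⇒ new: U, V, P.
[2] r3 [V & E8 -> C5]. ⇒ new: C5.
[3] r4 [C5 & U -> W5]. ⇒ new: W5.
[4] r7 [W5 -> A3]. ⇒ new: A3.
A3 first appears in round 4.

4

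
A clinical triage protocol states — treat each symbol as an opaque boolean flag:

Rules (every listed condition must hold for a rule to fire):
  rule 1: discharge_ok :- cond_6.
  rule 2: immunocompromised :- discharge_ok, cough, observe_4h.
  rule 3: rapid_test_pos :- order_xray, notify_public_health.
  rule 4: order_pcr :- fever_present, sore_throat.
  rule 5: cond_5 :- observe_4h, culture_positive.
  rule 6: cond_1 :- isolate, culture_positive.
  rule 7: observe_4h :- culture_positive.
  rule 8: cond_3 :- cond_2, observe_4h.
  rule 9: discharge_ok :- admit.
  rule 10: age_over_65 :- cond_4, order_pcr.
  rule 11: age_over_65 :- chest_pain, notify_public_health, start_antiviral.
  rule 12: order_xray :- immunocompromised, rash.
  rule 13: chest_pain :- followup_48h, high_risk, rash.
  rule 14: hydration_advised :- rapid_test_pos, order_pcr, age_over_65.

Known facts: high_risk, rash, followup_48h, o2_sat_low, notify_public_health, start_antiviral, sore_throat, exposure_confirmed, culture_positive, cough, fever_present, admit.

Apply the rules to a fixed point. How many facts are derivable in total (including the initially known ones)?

Round 1 — rule 4, rule 7, rule 9, rule 13, derive order_pcr, observe_4h, discharge_ok, chest_pain.
Round 2 — rule 2, rule 5, rule 11, derive immunocompromised, cond_5, age_over_65.
Round 3 — rule 12, derive order_xray.
Round 4 — rule 3, derive rapid_test_pos.
Round 5 — rule 14, derive hydration_advised.
Closure: {admit, age_over_65, chest_pain, cond_5, cough, culture_positive, discharge_ok, exposure_confirmed, fever_present, followup_48h, high_risk, hydration_advised, immunocompromised, notify_public_health, o2_sat_low, observe_4h, order_pcr, order_xray, rapid_test_pos, rash, sore_throat, start_antiviral} — 22 facts.

22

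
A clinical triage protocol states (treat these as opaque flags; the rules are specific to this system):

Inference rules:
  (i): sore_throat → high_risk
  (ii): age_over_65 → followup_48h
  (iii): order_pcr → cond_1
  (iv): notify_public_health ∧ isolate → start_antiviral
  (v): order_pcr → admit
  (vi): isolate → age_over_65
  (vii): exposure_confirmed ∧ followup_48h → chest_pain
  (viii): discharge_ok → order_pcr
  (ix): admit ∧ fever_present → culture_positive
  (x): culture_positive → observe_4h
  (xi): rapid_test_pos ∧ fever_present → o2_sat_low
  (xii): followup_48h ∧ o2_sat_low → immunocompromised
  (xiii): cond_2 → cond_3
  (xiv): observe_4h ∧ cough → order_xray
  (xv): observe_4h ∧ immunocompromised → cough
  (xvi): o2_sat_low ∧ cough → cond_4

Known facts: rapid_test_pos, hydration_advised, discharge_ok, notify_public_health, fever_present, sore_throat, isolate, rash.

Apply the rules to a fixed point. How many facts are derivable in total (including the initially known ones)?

22

Round 1 — (i), (iv), (vi), (viii), (xi), derive high_risk, start_antiviral, age_over_65, order_pcr, o2_sat_low.
Round 2 — (ii), (iii), (v), derive followup_48h, cond_1, admit.
Round 3 — (ix), (xii), derive culture_positive, immunocompromised.
Round 4 — (x), derive observe_4h.
Round 5 — (xv), derive cough.
Round 6 — (xiv), (xvi), derive order_xray, cond_4.
Closure: {admit, age_over_65, cond_1, cond_4, cough, culture_positive, discharge_ok, fever_present, followup_48h, high_risk, hydration_advised, immunocompromised, isolate, notify_public_health, o2_sat_low, observe_4h, order_pcr, order_xray, rapid_test_pos, rash, sore_throat, start_antiviral} — 22 facts.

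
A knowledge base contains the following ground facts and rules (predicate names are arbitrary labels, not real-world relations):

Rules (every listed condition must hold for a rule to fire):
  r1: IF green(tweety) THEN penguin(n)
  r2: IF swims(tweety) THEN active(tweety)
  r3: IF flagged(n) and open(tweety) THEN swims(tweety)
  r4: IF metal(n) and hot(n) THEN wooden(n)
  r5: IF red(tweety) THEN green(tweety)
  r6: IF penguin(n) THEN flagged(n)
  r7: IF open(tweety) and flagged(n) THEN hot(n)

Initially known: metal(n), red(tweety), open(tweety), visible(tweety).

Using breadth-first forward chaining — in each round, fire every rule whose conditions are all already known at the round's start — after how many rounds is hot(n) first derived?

4

Round 1: r5 [IF red(tweety) THEN green(tweety)]. New: green(tweety).
Round 2: r1 [IF green(tweety) THEN penguin(n)]. New: penguin(n).
Round 3: r6 [IF penguin(n) THEN flagged(n)]. New: flagged(n).
Round 4: r3 [IF flagged(n) and open(tweety) THEN swims(tweety)]; r7 [IF open(tweety) and flagged(n) THEN hot(n)]. New: swims(tweety), hot(n).
hot(n) first appears in round 4.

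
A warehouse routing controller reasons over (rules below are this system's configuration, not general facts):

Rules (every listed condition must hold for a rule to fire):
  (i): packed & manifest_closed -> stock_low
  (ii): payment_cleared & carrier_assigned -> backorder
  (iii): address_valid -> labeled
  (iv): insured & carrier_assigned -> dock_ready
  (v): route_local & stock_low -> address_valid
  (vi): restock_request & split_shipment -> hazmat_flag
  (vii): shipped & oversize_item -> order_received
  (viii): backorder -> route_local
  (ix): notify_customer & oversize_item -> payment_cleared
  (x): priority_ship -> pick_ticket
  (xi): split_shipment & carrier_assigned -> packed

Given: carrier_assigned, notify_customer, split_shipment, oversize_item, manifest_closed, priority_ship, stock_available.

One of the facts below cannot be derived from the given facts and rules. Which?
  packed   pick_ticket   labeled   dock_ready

Round 1: (ix) [notify_customer & oversize_item -> payment_cleared]; (x) [priority_ship -> pick_ticket]; (xi) [split_shipment & carrier_assigned -> packed]. New: payment_cleared, pick_ticket, packed.
Round 2: (i) [packed & manifest_closed -> stock_low]; (ii) [payment_cleared & carrier_assigned -> backorder]. New: stock_low, backorder.
Round 3: (viii) [backorder -> route_local]. New: route_local.
Round 4: (v) [route_local & stock_low -> address_valid]. New: address_valid.
Round 5: (iii) [address_valid -> labeled]. New: labeled.
Derived: pick_ticket (round 1), labeled (round 5), packed (round 1). dock_ready never appears in any round.

dock_ready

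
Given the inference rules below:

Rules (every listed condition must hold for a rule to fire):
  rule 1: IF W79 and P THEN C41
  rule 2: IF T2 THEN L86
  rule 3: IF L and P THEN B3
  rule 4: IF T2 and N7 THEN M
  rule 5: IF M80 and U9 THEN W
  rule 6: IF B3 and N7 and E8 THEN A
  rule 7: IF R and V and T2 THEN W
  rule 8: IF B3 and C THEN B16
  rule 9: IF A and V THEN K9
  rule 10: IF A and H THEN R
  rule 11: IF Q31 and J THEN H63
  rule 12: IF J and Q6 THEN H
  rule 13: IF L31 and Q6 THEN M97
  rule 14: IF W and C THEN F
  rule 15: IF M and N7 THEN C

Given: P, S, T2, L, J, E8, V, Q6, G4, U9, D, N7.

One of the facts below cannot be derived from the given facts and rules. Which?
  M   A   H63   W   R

H63

Round 1 fires rule 2, rule 3, rule 4, rule 12, giving L86, B3, M, H.
Round 2 fires rule 6, rule 15, giving A, C.
Round 3 fires rule 8, rule 9, rule 10, giving B16, K9, R.
Round 4 fires rule 7, giving W.
Round 5 fires rule 14, giving F.
Derived: R (round 3), A (round 2), W (round 4), M (round 1). H63 never appears in any round.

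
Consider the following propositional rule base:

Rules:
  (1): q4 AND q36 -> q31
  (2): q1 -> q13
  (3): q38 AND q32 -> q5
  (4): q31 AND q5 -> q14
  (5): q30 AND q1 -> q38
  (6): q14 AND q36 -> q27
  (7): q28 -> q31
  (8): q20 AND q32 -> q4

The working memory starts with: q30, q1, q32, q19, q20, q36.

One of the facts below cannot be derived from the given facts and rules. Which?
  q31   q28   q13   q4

Round 1: (2) [q1 -> q13]; (5) [q30 AND q1 -> q38]; (8) [q20 AND q32 -> q4]. New: q13, q38, q4.
Round 2: (1) [q4 AND q36 -> q31]; (3) [q38 AND q32 -> q5]. New: q31, q5.
Round 3: (4) [q31 AND q5 -> q14]. New: q14.
Round 4: (6) [q14 AND q36 -> q27]. New: q27.
Derived: q13 (round 1), q4 (round 1), q31 (round 2). q28 never appears in any round.

q28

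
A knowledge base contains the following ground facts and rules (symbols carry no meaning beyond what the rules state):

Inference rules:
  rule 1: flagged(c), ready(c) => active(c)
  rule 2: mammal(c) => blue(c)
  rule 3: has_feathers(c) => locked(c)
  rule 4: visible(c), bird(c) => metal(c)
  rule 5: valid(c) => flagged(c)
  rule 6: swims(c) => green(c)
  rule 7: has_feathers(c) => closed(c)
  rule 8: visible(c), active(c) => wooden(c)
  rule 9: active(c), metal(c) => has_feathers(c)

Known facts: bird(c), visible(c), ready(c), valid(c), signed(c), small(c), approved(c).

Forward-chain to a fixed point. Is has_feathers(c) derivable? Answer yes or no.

yes

Round 1 — rule 4, rule 5, derive metal(c), flagged(c).
Round 2 — rule 1, derive active(c).
Round 3 — rule 8, rule 9, derive wooden(c), has_feathers(c).
Round 4 — rule 3, rule 7, derive locked(c), closed(c).
has_feathers(c) appears in round 3, so it is derivable.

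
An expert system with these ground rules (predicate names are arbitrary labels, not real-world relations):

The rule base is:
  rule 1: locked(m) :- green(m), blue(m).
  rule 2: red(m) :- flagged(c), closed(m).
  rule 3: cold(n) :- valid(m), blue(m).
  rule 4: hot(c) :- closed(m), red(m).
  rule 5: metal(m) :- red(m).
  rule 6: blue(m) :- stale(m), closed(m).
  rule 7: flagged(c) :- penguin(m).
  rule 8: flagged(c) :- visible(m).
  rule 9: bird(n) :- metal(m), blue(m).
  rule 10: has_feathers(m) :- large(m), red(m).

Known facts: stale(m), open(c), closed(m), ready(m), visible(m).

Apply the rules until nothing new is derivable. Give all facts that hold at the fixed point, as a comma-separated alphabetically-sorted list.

bird(n), blue(m), closed(m), flagged(c), hot(c), metal(m), open(c), ready(m), red(m), stale(m), visible(m)

Round 1: rule 6 [blue(m) :- stale(m), closed(m).]; rule 8 [flagged(c) :- visible(m).]. New: blue(m), flagged(c).
Round 2: rule 2 [red(m) :- flagged(c), closed(m).]. New: red(m).
Round 3: rule 4 [hot(c) :- closed(m), red(m).]; rule 5 [metal(m) :- red(m).]. New: hot(c), metal(m).
Round 4: rule 9 [bird(n) :- metal(m), blue(m).]. New: bird(n).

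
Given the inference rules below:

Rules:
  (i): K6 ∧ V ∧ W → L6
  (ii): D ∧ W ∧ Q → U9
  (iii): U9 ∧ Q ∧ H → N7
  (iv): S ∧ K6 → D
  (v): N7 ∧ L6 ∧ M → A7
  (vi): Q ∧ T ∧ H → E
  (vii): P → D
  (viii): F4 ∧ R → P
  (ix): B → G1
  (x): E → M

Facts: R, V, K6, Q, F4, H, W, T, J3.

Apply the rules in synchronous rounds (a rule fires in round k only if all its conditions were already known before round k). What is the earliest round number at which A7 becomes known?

Round 1 fires (i), (vi), (viii), giving L6, E, P.
Round 2 fires (vii), (x), giving D, M.
Round 3 fires (ii), giving U9.
Round 4 fires (iii), giving N7.
Round 5 fires (v), giving A7.
A7 first appears in round 5.

5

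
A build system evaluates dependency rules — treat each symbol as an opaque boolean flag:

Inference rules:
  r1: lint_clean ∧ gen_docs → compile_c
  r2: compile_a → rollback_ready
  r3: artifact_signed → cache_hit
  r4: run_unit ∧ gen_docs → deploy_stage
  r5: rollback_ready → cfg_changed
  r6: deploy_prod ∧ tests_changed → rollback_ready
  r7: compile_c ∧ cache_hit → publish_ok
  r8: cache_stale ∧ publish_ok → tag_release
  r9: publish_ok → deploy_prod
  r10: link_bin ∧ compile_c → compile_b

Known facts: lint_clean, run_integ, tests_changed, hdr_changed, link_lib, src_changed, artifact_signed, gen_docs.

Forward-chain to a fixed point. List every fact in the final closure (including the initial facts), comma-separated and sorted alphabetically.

artifact_signed, cache_hit, cfg_changed, compile_c, deploy_prod, gen_docs, hdr_changed, link_lib, lint_clean, publish_ok, rollback_ready, run_integ, src_changed, tests_changed

Round 1 — r1, r3, derive compile_c, cache_hit.
Round 2 — r7, derive publish_ok.
Round 3 — r9, derive deploy_prod.
Round 4 — r6, derive rollback_ready.
Round 5 — r5, derive cfg_changed.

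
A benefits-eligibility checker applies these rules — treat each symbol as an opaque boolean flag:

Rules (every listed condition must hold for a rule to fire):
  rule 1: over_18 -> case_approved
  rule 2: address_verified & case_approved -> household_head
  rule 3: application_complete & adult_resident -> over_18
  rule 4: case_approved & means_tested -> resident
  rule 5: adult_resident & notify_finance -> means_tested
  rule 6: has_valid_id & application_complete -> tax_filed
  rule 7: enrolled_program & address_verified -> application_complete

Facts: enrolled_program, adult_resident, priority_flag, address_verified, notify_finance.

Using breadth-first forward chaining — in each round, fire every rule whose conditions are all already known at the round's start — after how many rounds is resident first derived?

4

[1] rule 5 [adult_resident & notify_finance -> means_tested]; rule 7 [enrolled_program & address_verified -> application_complete]. ⇒ new: means_tested, application_complete.
[2] rule 3 [application_complete & adult_resident -> over_18]. ⇒ new: over_18.
[3] rule 1 [over_18 -> case_approved]. ⇒ new: case_approved.
[4] rule 2 [address_verified & case_approved -> household_head]; rule 4 [case_approved & means_tested -> resident]. ⇒ new: household_head, resident.
resident first appears in round 4.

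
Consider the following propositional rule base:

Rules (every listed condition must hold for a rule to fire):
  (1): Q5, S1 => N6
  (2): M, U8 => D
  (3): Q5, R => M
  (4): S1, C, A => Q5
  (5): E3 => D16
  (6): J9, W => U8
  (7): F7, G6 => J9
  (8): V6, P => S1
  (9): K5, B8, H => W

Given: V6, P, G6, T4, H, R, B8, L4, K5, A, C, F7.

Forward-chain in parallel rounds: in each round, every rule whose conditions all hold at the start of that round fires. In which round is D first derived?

4

Round 1 fires (7), (8), (9), giving J9, S1, W.
Round 2 fires (4), (6), giving Q5, U8.
Round 3 fires (1), (3), giving N6, M.
Round 4 fires (2), giving D.
D first appears in round 4.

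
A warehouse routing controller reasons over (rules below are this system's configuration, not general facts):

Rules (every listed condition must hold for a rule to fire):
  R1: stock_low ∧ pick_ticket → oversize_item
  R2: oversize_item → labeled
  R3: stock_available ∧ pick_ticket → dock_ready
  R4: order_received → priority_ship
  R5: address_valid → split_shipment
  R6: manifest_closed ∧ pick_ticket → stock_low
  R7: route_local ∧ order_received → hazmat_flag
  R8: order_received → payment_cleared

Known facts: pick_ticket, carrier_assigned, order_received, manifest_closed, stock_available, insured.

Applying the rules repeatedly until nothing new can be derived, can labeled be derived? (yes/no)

Round 1: R3 [stock_available ∧ pick_ticket → dock_ready]; R4 [order_received → priority_ship]; R6 [manifest_closed ∧ pick_ticket → stock_low]; R8 [order_received → payment_cleared]. Adds dock_ready, priority_ship, stock_low, payment_cleared.
Round 2: R1 [stock_low ∧ pick_ticket → oversize_item]. Adds oversize_item.
Round 3: R2 [oversize_item → labeled]. Adds labeled.
labeled appears in round 3, so it is derivable.

yes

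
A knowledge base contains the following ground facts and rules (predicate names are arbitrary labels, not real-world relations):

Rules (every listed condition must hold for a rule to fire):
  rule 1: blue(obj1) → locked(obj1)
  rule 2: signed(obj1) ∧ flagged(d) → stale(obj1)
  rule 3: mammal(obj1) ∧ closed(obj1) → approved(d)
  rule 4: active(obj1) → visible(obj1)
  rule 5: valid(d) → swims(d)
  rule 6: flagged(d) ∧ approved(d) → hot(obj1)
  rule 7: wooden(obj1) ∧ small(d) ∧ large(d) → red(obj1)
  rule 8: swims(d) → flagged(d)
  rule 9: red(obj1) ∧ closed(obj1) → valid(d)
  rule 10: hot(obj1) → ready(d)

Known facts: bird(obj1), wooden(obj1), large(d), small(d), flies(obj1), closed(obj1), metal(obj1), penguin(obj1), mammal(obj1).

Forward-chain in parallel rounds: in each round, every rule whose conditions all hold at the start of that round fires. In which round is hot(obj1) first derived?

5

Round 1 — rule 3, rule 7, derive approved(d), red(obj1).
Round 2 — rule 9, derive valid(d).
Round 3 — rule 5, derive swims(d).
Round 4 — rule 8, derive flagged(d).
Round 5 — rule 6, derive hot(obj1).
hot(obj1) first appears in round 5.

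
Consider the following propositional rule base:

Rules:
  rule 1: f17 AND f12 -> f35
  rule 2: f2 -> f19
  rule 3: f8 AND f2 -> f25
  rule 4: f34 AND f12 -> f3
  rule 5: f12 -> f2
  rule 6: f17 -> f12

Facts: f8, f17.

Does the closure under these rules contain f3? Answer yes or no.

Round 1: rule 6 [f17 -> f12]. New: f12.
Round 2: rule 1 [f17 AND f12 -> f35]; rule 5 [f12 -> f2]. New: f35, f2.
Round 3: rule 2 [f2 -> f19]; rule 3 [f8 AND f2 -> f25]. New: f19, f25.
Fixed point reached. f3 is concluded only by rule 4; rule 4 needs f34 (never derived).

no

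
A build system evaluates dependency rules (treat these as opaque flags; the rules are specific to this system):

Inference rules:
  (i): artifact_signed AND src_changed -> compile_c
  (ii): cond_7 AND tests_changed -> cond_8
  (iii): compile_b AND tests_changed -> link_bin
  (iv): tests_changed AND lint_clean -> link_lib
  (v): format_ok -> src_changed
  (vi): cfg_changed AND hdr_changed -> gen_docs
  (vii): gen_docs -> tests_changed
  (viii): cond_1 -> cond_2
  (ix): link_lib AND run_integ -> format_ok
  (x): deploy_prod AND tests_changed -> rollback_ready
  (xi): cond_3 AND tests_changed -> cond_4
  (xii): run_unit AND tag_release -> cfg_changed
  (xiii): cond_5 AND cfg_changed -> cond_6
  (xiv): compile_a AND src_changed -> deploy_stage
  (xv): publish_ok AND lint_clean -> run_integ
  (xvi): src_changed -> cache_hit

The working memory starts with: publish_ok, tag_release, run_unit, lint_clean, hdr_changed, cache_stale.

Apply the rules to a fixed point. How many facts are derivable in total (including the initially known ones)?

Round 1 fires (xii), (xv), giving cfg_changed, run_integ.
Round 2 fires (vi), giving gen_docs.
Round 3 fires (vii), giving tests_changed.
Round 4 fires (iv), giving link_lib.
Round 5 fires (ix), giving format_ok.
Round 6 fires (v), giving src_changed.
Round 7 fires (xvi), giving cache_hit.
Closure: {cache_hit, cache_stale, cfg_changed, format_ok, gen_docs, hdr_changed, link_lib, lint_clean, publish_ok, run_integ, run_unit, src_changed, tag_release, tests_changed} — 14 facts.

14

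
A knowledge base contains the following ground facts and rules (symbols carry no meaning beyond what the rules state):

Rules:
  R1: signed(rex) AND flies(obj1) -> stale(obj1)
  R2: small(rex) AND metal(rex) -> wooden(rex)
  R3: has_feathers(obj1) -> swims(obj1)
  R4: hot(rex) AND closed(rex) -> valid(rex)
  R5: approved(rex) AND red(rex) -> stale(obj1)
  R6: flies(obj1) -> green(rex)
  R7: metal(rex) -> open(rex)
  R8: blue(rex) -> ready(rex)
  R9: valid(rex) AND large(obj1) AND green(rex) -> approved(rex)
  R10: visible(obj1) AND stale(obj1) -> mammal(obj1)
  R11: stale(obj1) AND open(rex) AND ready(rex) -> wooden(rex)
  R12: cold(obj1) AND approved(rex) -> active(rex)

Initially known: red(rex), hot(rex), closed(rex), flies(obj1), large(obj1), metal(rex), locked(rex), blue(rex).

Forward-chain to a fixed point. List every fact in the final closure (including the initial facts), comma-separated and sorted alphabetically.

[1] R4 [hot(rex) AND closed(rex) -> valid(rex)]; R6 [flies(obj1) -> green(rex)]; R7 [metal(rex) -> open(rex)]; R8 [blue(rex) -> ready(rex)]. ⇒ new: valid(rex), green(rex), open(rex), ready(rex).
[2] R9 [valid(rex) AND large(obj1) AND green(rex) -> approved(rex)]. ⇒ new: approved(rex).
[3] R5 [approved(rex) AND red(rex) -> stale(obj1)]. ⇒ new: stale(obj1).
[4] R11 [stale(obj1) AND open(rex) AND ready(rex) -> wooden(rex)]. ⇒ new: wooden(rex).

approved(rex), blue(rex), closed(rex), flies(obj1), green(rex), hot(rex), large(obj1), locked(rex), metal(rex), open(rex), ready(rex), red(rex), stale(obj1), valid(rex), wooden(rex)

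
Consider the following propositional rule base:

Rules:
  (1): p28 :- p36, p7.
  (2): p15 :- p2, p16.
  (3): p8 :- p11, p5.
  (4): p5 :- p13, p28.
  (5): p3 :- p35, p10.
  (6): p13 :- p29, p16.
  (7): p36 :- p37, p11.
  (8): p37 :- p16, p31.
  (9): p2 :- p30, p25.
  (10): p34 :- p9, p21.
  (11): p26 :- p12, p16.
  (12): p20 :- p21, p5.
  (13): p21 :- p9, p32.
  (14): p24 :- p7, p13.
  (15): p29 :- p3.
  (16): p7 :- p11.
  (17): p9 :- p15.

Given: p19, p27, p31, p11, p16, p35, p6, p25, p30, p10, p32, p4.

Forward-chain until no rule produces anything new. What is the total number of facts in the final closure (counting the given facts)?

Round 1: (5) [p3 :- p35, p10.]; (8) [p37 :- p16, p31.]; (9) [p2 :- p30, p25.]; (16) [p7 :- p11.]. New: p3, p37, p2, p7.
Round 2: (2) [p15 :- p2, p16.]; (7) [p36 :- p37, p11.]; (15) [p29 :- p3.]. New: p15, p36, p29.
Round 3: (1) [p28 :- p36, p7.]; (6) [p13 :- p29, p16.]; (17) [p9 :- p15.]. New: p28, p13, p9.
Round 4: (4) [p5 :- p13, p28.]; (13) [p21 :- p9, p32.]; (14) [p24 :- p7, p13.]. New: p5, p21, p24.
Round 5: (3) [p8 :- p11, p5.]; (10) [p34 :- p9, p21.]; (12) [p20 :- p21, p5.]. New: p8, p34, p20.
Closure: {p10, p11, p13, p15, p16, p19, p2, p20, p21, p24, p25, p27, p28, p29, p3, p30, p31, p32, p34, p35, p36, p37, p4, p5, p6, p7, p8, p9} — 28 facts.

28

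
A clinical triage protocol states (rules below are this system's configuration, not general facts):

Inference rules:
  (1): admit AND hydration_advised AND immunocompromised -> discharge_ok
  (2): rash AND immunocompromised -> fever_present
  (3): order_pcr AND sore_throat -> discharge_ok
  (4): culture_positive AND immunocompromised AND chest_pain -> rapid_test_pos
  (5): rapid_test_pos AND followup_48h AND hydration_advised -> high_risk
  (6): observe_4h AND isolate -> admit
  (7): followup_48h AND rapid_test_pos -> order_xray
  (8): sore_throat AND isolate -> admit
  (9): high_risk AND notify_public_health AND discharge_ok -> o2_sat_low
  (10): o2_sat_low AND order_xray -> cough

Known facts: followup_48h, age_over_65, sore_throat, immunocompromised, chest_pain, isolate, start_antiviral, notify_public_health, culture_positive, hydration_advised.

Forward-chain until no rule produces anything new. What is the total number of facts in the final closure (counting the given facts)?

[1] (4) [culture_positive AND immunocompromised AND chest_pain -> rapid_test_pos]; (8) [sore_throat AND isolate -> admit]. ⇒ new: rapid_test_pos, admit.
[2] (1) [admit AND hydration_advised AND immunocompromised -> discharge_ok]; (5) [rapid_test_pos AND followup_48h AND hydration_advised -> high_risk]; (7) [followup_48h AND rapid_test_pos -> order_xray]. ⇒ new: discharge_ok, high_risk, order_xray.
[3] (9) [high_risk AND notify_public_health AND discharge_ok -> o2_sat_low]. ⇒ new: o2_sat_low.
[4] (10) [o2_sat_low AND order_xray -> cough]. ⇒ new: cough.
Closure: {admit, age_over_65, chest_pain, cough, culture_positive, discharge_ok, followup_48h, high_risk, hydration_advised, immunocompromised, isolate, notify_public_health, o2_sat_low, order_xray, rapid_test_pos, sore_throat, start_antiviral} — 17 facts.

17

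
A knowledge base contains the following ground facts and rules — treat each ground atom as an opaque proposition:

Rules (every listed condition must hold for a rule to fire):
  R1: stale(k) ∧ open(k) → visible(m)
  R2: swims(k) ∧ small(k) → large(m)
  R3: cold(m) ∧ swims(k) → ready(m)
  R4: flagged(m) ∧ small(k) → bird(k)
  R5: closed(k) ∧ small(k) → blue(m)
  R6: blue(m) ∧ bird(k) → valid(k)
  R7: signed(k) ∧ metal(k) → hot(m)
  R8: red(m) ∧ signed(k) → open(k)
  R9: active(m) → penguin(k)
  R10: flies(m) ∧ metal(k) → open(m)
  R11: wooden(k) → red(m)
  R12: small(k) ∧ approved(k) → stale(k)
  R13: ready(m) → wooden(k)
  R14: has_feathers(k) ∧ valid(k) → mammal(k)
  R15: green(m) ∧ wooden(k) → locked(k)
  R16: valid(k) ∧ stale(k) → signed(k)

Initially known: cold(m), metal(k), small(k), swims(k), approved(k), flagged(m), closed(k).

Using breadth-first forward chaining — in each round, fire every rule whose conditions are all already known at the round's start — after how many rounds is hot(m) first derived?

4

Round 1 fires R2, R3, R4, R5, R12, giving large(m), ready(m), bird(k), blue(m), stale(k).
Round 2 fires R6, R13, giving valid(k), wooden(k).
Round 3 fires R11, R16, giving red(m), signed(k).
Round 4 fires R7, R8, giving hot(m), open(k).
hot(m) first appears in round 4.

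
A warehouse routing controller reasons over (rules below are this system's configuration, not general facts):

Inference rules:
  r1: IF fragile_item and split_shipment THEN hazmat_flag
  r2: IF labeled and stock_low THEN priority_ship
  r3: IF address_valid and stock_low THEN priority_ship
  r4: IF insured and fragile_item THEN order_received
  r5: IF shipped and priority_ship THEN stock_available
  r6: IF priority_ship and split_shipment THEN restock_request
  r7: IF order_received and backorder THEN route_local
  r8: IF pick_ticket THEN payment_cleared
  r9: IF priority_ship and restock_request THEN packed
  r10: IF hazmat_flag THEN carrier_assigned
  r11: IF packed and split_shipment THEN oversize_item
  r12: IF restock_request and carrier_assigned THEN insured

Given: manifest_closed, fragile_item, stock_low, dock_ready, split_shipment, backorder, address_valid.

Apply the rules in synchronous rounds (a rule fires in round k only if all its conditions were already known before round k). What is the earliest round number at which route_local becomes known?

5

Round 1: r1 [IF fragile_item and split_shipment THEN hazmat_flag]; r3 [IF address_valid and stock_low THEN priority_ship]. New: hazmat_flag, priority_ship.
Round 2: r6 [IF priority_ship and split_shipment THEN restock_request]; r10 [IF hazmat_flag THEN carrier_assigned]. New: restock_request, carrier_assigned.
Round 3: r9 [IF priority_ship and restock_request THEN packed]; r12 [IF restock_request and carrier_assigned THEN insured]. New: packed, insured.
Round 4: r4 [IF insured and fragile_item THEN order_received]; r11 [IF packed and split_shipment THEN oversize_item]. New: order_received, oversize_item.
Round 5: r7 [IF order_received and backorder THEN route_local]. New: route_local.
route_local first appears in round 5.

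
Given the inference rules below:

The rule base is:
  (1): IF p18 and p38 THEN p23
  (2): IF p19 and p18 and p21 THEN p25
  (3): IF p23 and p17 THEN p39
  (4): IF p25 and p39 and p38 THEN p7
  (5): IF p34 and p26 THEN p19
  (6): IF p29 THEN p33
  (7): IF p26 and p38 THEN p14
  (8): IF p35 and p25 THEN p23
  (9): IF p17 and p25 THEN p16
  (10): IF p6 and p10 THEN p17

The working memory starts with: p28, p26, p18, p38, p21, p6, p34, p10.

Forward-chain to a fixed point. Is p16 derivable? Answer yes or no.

yes

Round 1: (1) [IF p18 and p38 THEN p23]; (5) [IF p34 and p26 THEN p19]; (7) [IF p26 and p38 THEN p14]; (10) [IF p6 and p10 THEN p17]. Adds p23, p19, p14, p17.
Round 2: (2) [IF p19 and p18 and p21 THEN p25]; (3) [IF p23 and p17 THEN p39]. Adds p25, p39.
Round 3: (4) [IF p25 and p39 and p38 THEN p7]; (9) [IF p17 and p25 THEN p16]. Adds p7, p16.
p16 appears in round 3, so it is derivable.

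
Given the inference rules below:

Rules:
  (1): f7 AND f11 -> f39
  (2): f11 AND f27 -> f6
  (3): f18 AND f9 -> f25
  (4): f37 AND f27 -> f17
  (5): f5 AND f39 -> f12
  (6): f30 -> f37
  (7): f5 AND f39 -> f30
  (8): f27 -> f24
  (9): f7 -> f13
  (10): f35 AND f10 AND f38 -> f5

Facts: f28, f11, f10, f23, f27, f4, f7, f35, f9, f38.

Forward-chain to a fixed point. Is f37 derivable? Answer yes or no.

[1] (1) [f7 AND f11 -> f39]; (2) [f11 AND f27 -> f6]; (8) [f27 -> f24]; (9) [f7 -> f13]; (10) [f35 AND f10 AND f38 -> f5]. ⇒ new: f39, f6, f24, f13, f5.
[2] (5) [f5 AND f39 -> f12]; (7) [f5 AND f39 -> f30]. ⇒ new: f12, f30.
[3] (6) [f30 -> f37]. ⇒ new: f37.
[4] (4) [f37 AND f27 -> f17]. ⇒ new: f17.
f37 appears in round 3, so it is derivable.

yes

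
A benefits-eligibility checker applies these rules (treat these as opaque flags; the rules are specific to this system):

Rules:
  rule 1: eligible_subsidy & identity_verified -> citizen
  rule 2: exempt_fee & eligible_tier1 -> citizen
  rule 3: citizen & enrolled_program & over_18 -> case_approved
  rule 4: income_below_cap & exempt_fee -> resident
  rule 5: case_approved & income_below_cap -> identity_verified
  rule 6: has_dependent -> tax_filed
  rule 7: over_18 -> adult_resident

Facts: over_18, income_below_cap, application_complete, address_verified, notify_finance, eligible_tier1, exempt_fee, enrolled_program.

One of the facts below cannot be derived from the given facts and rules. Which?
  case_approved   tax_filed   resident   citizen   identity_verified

tax_filed

Round 1 fires rule 2, rule 4, rule 7, giving citizen, resident, adult_resident.
Round 2 fires rule 3, giving case_approved.
Round 3 fires rule 5, giving identity_verified.
Derived: case_approved (round 2), citizen (round 1), identity_verified (round 3), resident (round 1). tax_filed never appears in any round.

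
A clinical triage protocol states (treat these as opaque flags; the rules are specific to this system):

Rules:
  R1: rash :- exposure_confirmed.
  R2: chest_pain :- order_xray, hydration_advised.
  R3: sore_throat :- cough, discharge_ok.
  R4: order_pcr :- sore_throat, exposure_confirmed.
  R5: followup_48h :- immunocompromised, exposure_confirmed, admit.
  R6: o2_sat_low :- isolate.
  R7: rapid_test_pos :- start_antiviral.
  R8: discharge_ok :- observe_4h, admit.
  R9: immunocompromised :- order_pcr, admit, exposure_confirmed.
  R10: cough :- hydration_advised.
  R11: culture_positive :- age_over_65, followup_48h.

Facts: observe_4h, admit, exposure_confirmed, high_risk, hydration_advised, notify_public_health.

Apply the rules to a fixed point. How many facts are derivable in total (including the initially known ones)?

13

Round 1: R1 [rash :- exposure_confirmed.]; R8 [discharge_ok :- observe_4h, admit.]; R10 [cough :- hydration_advised.]. New: rash, discharge_ok, cough.
Round 2: R3 [sore_throat :- cough, discharge_ok.]. New: sore_throat.
Round 3: R4 [order_pcr :- sore_throat, exposure_confirmed.]. New: order_pcr.
Round 4: R9 [immunocompromised :- order_pcr, admit, exposure_confirmed.]. New: immunocompromised.
Round 5: R5 [followup_48h :- immunocompromised, exposure_confirmed, admit.]. New: followup_48h.
Closure: {admit, cough, discharge_ok, exposure_confirmed, followup_48h, high_risk, hydration_advised, immunocompromised, notify_public_health, observe_4h, order_pcr, rash, sore_throat} — 13 facts.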